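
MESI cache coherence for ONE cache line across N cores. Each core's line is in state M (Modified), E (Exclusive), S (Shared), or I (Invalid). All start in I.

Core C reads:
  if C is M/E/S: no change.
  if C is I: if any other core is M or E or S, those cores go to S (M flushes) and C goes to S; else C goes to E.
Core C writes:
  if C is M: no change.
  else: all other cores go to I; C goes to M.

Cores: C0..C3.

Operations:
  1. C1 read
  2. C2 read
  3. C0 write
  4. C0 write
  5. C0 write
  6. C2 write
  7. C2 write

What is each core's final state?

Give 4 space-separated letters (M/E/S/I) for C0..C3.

Answer: I I M I

Derivation:
Op 1: C1 read [C1 read from I: no other sharers -> C1=E (exclusive)] -> [I,E,I,I]
Op 2: C2 read [C2 read from I: others=['C1=E'] -> C2=S, others downsized to S] -> [I,S,S,I]
Op 3: C0 write [C0 write: invalidate ['C1=S', 'C2=S'] -> C0=M] -> [M,I,I,I]
Op 4: C0 write [C0 write: already M (modified), no change] -> [M,I,I,I]
Op 5: C0 write [C0 write: already M (modified), no change] -> [M,I,I,I]
Op 6: C2 write [C2 write: invalidate ['C0=M'] -> C2=M] -> [I,I,M,I]
Op 7: C2 write [C2 write: already M (modified), no change] -> [I,I,M,I]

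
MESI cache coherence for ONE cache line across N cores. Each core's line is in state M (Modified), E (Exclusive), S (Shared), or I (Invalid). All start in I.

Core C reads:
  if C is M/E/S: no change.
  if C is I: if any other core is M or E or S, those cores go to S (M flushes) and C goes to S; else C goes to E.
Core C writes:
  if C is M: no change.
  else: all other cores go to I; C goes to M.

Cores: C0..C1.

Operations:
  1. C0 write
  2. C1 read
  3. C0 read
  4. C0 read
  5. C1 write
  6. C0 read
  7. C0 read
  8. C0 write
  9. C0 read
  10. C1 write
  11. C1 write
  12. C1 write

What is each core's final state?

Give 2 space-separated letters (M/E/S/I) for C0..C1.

Answer: I M

Derivation:
Op 1: C0 write [C0 write: invalidate none -> C0=M] -> [M,I]
Op 2: C1 read [C1 read from I: others=['C0=M'] -> C1=S, others downsized to S] -> [S,S]
Op 3: C0 read [C0 read: already in S, no change] -> [S,S]
Op 4: C0 read [C0 read: already in S, no change] -> [S,S]
Op 5: C1 write [C1 write: invalidate ['C0=S'] -> C1=M] -> [I,M]
Op 6: C0 read [C0 read from I: others=['C1=M'] -> C0=S, others downsized to S] -> [S,S]
Op 7: C0 read [C0 read: already in S, no change] -> [S,S]
Op 8: C0 write [C0 write: invalidate ['C1=S'] -> C0=M] -> [M,I]
Op 9: C0 read [C0 read: already in M, no change] -> [M,I]
Op 10: C1 write [C1 write: invalidate ['C0=M'] -> C1=M] -> [I,M]
Op 11: C1 write [C1 write: already M (modified), no change] -> [I,M]
Op 12: C1 write [C1 write: already M (modified), no change] -> [I,M]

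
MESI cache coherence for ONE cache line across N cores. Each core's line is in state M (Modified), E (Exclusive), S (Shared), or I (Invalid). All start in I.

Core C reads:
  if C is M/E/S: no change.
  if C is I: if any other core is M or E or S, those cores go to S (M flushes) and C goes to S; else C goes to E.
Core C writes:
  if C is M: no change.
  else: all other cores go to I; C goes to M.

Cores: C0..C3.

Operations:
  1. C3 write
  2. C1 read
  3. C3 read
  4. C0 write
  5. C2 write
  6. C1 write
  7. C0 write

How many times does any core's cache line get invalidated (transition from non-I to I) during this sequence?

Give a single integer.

Answer: 5

Derivation:
Op 1: C3 write [C3 write: invalidate none -> C3=M] -> [I,I,I,M] (invalidations this op: 0; running total: 0)
Op 2: C1 read [C1 read from I: others=['C3=M'] -> C1=S, others downsized to S] -> [I,S,I,S] (invalidations this op: 0; running total: 0)
Op 3: C3 read [C3 read: already in S, no change] -> [I,S,I,S] (invalidations this op: 0; running total: 0)
Op 4: C0 write [C0 write: invalidate ['C1=S', 'C3=S'] -> C0=M] -> [M,I,I,I] (invalidations this op: 2; running total: 2)
Op 5: C2 write [C2 write: invalidate ['C0=M'] -> C2=M] -> [I,I,M,I] (invalidations this op: 1; running total: 3)
Op 6: C1 write [C1 write: invalidate ['C2=M'] -> C1=M] -> [I,M,I,I] (invalidations this op: 1; running total: 4)
Op 7: C0 write [C0 write: invalidate ['C1=M'] -> C0=M] -> [M,I,I,I] (invalidations this op: 1; running total: 5)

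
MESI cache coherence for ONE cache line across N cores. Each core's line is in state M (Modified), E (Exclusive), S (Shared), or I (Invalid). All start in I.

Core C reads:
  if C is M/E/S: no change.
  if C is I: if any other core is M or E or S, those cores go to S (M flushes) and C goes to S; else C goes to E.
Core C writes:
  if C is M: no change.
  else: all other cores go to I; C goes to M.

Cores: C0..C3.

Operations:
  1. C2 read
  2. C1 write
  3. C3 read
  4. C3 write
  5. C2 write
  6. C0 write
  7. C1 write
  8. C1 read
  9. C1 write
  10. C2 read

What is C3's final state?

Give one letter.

Op 1: C2 read [C2 read from I: no other sharers -> C2=E (exclusive)] -> [I,I,E,I]
Op 2: C1 write [C1 write: invalidate ['C2=E'] -> C1=M] -> [I,M,I,I]
Op 3: C3 read [C3 read from I: others=['C1=M'] -> C3=S, others downsized to S] -> [I,S,I,S]
Op 4: C3 write [C3 write: invalidate ['C1=S'] -> C3=M] -> [I,I,I,M]
Op 5: C2 write [C2 write: invalidate ['C3=M'] -> C2=M] -> [I,I,M,I]
Op 6: C0 write [C0 write: invalidate ['C2=M'] -> C0=M] -> [M,I,I,I]
Op 7: C1 write [C1 write: invalidate ['C0=M'] -> C1=M] -> [I,M,I,I]
Op 8: C1 read [C1 read: already in M, no change] -> [I,M,I,I]
Op 9: C1 write [C1 write: already M (modified), no change] -> [I,M,I,I]
Op 10: C2 read [C2 read from I: others=['C1=M'] -> C2=S, others downsized to S] -> [I,S,S,I]

Answer: I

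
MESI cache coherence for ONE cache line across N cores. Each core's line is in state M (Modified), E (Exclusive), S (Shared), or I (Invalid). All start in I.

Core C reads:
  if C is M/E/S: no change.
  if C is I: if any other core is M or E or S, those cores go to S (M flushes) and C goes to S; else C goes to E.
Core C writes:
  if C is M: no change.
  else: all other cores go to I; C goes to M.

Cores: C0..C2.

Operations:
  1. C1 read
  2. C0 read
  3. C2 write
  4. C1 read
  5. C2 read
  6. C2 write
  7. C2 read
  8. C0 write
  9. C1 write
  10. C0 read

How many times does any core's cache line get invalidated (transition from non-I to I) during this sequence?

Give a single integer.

Op 1: C1 read [C1 read from I: no other sharers -> C1=E (exclusive)] -> [I,E,I] (invalidations this op: 0; running total: 0)
Op 2: C0 read [C0 read from I: others=['C1=E'] -> C0=S, others downsized to S] -> [S,S,I] (invalidations this op: 0; running total: 0)
Op 3: C2 write [C2 write: invalidate ['C0=S', 'C1=S'] -> C2=M] -> [I,I,M] (invalidations this op: 2; running total: 2)
Op 4: C1 read [C1 read from I: others=['C2=M'] -> C1=S, others downsized to S] -> [I,S,S] (invalidations this op: 0; running total: 2)
Op 5: C2 read [C2 read: already in S, no change] -> [I,S,S] (invalidations this op: 0; running total: 2)
Op 6: C2 write [C2 write: invalidate ['C1=S'] -> C2=M] -> [I,I,M] (invalidations this op: 1; running total: 3)
Op 7: C2 read [C2 read: already in M, no change] -> [I,I,M] (invalidations this op: 0; running total: 3)
Op 8: C0 write [C0 write: invalidate ['C2=M'] -> C0=M] -> [M,I,I] (invalidations this op: 1; running total: 4)
Op 9: C1 write [C1 write: invalidate ['C0=M'] -> C1=M] -> [I,M,I] (invalidations this op: 1; running total: 5)
Op 10: C0 read [C0 read from I: others=['C1=M'] -> C0=S, others downsized to S] -> [S,S,I] (invalidations this op: 0; running total: 5)

Answer: 5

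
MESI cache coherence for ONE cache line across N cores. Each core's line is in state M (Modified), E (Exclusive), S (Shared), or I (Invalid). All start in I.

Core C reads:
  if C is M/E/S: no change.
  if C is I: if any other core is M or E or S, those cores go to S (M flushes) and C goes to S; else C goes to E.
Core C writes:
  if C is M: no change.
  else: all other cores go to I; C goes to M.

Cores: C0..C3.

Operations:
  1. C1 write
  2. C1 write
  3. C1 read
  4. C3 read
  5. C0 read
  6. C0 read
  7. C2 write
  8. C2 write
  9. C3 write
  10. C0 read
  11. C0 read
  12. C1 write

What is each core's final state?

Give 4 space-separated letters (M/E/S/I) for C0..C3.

Answer: I M I I

Derivation:
Op 1: C1 write [C1 write: invalidate none -> C1=M] -> [I,M,I,I]
Op 2: C1 write [C1 write: already M (modified), no change] -> [I,M,I,I]
Op 3: C1 read [C1 read: already in M, no change] -> [I,M,I,I]
Op 4: C3 read [C3 read from I: others=['C1=M'] -> C3=S, others downsized to S] -> [I,S,I,S]
Op 5: C0 read [C0 read from I: others=['C1=S', 'C3=S'] -> C0=S, others downsized to S] -> [S,S,I,S]
Op 6: C0 read [C0 read: already in S, no change] -> [S,S,I,S]
Op 7: C2 write [C2 write: invalidate ['C0=S', 'C1=S', 'C3=S'] -> C2=M] -> [I,I,M,I]
Op 8: C2 write [C2 write: already M (modified), no change] -> [I,I,M,I]
Op 9: C3 write [C3 write: invalidate ['C2=M'] -> C3=M] -> [I,I,I,M]
Op 10: C0 read [C0 read from I: others=['C3=M'] -> C0=S, others downsized to S] -> [S,I,I,S]
Op 11: C0 read [C0 read: already in S, no change] -> [S,I,I,S]
Op 12: C1 write [C1 write: invalidate ['C0=S', 'C3=S'] -> C1=M] -> [I,M,I,I]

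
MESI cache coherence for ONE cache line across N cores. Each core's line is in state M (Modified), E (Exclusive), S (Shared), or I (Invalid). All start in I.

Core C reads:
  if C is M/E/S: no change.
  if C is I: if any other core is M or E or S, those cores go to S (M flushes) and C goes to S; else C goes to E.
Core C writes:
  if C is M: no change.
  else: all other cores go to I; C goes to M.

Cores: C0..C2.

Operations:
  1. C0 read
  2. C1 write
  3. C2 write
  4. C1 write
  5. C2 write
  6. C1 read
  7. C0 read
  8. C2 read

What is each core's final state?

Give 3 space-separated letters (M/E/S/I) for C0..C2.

Op 1: C0 read [C0 read from I: no other sharers -> C0=E (exclusive)] -> [E,I,I]
Op 2: C1 write [C1 write: invalidate ['C0=E'] -> C1=M] -> [I,M,I]
Op 3: C2 write [C2 write: invalidate ['C1=M'] -> C2=M] -> [I,I,M]
Op 4: C1 write [C1 write: invalidate ['C2=M'] -> C1=M] -> [I,M,I]
Op 5: C2 write [C2 write: invalidate ['C1=M'] -> C2=M] -> [I,I,M]
Op 6: C1 read [C1 read from I: others=['C2=M'] -> C1=S, others downsized to S] -> [I,S,S]
Op 7: C0 read [C0 read from I: others=['C1=S', 'C2=S'] -> C0=S, others downsized to S] -> [S,S,S]
Op 8: C2 read [C2 read: already in S, no change] -> [S,S,S]

Answer: S S S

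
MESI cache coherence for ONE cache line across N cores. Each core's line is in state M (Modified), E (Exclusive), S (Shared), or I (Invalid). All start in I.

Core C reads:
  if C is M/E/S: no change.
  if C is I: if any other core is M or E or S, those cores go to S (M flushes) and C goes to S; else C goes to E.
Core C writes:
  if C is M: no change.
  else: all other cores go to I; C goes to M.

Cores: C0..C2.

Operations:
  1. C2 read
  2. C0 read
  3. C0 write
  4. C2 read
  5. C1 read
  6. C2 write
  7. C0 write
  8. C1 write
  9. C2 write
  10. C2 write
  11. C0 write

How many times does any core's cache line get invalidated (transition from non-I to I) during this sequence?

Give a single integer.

Answer: 7

Derivation:
Op 1: C2 read [C2 read from I: no other sharers -> C2=E (exclusive)] -> [I,I,E] (invalidations this op: 0; running total: 0)
Op 2: C0 read [C0 read from I: others=['C2=E'] -> C0=S, others downsized to S] -> [S,I,S] (invalidations this op: 0; running total: 0)
Op 3: C0 write [C0 write: invalidate ['C2=S'] -> C0=M] -> [M,I,I] (invalidations this op: 1; running total: 1)
Op 4: C2 read [C2 read from I: others=['C0=M'] -> C2=S, others downsized to S] -> [S,I,S] (invalidations this op: 0; running total: 1)
Op 5: C1 read [C1 read from I: others=['C0=S', 'C2=S'] -> C1=S, others downsized to S] -> [S,S,S] (invalidations this op: 0; running total: 1)
Op 6: C2 write [C2 write: invalidate ['C0=S', 'C1=S'] -> C2=M] -> [I,I,M] (invalidations this op: 2; running total: 3)
Op 7: C0 write [C0 write: invalidate ['C2=M'] -> C0=M] -> [M,I,I] (invalidations this op: 1; running total: 4)
Op 8: C1 write [C1 write: invalidate ['C0=M'] -> C1=M] -> [I,M,I] (invalidations this op: 1; running total: 5)
Op 9: C2 write [C2 write: invalidate ['C1=M'] -> C2=M] -> [I,I,M] (invalidations this op: 1; running total: 6)
Op 10: C2 write [C2 write: already M (modified), no change] -> [I,I,M] (invalidations this op: 0; running total: 6)
Op 11: C0 write [C0 write: invalidate ['C2=M'] -> C0=M] -> [M,I,I] (invalidations this op: 1; running total: 7)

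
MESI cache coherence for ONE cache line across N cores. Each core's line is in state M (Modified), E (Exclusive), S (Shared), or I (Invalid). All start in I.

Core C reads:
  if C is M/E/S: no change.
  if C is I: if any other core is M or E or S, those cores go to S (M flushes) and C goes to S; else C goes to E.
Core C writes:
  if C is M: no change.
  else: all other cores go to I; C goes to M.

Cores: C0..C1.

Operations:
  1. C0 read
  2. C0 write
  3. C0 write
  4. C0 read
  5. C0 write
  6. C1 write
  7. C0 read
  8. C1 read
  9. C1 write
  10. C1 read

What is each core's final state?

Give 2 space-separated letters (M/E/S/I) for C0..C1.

Answer: I M

Derivation:
Op 1: C0 read [C0 read from I: no other sharers -> C0=E (exclusive)] -> [E,I]
Op 2: C0 write [C0 write: invalidate none -> C0=M] -> [M,I]
Op 3: C0 write [C0 write: already M (modified), no change] -> [M,I]
Op 4: C0 read [C0 read: already in M, no change] -> [M,I]
Op 5: C0 write [C0 write: already M (modified), no change] -> [M,I]
Op 6: C1 write [C1 write: invalidate ['C0=M'] -> C1=M] -> [I,M]
Op 7: C0 read [C0 read from I: others=['C1=M'] -> C0=S, others downsized to S] -> [S,S]
Op 8: C1 read [C1 read: already in S, no change] -> [S,S]
Op 9: C1 write [C1 write: invalidate ['C0=S'] -> C1=M] -> [I,M]
Op 10: C1 read [C1 read: already in M, no change] -> [I,M]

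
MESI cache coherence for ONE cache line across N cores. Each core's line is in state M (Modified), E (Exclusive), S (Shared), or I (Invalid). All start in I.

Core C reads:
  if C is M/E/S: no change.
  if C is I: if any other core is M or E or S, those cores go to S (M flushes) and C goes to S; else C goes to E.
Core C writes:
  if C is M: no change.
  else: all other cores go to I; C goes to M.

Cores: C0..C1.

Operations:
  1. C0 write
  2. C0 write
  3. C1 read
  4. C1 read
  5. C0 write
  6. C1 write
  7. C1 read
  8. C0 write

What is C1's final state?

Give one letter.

Answer: I

Derivation:
Op 1: C0 write [C0 write: invalidate none -> C0=M] -> [M,I]
Op 2: C0 write [C0 write: already M (modified), no change] -> [M,I]
Op 3: C1 read [C1 read from I: others=['C0=M'] -> C1=S, others downsized to S] -> [S,S]
Op 4: C1 read [C1 read: already in S, no change] -> [S,S]
Op 5: C0 write [C0 write: invalidate ['C1=S'] -> C0=M] -> [M,I]
Op 6: C1 write [C1 write: invalidate ['C0=M'] -> C1=M] -> [I,M]
Op 7: C1 read [C1 read: already in M, no change] -> [I,M]
Op 8: C0 write [C0 write: invalidate ['C1=M'] -> C0=M] -> [M,I]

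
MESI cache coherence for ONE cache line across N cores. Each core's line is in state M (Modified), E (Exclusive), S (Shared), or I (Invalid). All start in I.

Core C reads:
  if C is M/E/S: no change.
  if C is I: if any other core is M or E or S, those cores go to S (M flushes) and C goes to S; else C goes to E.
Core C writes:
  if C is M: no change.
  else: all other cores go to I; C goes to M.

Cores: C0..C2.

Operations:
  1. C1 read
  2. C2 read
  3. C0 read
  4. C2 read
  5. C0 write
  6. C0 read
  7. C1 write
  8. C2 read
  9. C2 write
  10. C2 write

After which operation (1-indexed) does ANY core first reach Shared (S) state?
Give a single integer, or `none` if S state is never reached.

Op 1: C1 read [C1 read from I: no other sharers -> C1=E (exclusive)] -> [I,E,I]
Op 2: C2 read [C2 read from I: others=['C1=E'] -> C2=S, others downsized to S] -> [I,S,S]
  -> First S state at op 2; remaining ops need not be traced.

Answer: 2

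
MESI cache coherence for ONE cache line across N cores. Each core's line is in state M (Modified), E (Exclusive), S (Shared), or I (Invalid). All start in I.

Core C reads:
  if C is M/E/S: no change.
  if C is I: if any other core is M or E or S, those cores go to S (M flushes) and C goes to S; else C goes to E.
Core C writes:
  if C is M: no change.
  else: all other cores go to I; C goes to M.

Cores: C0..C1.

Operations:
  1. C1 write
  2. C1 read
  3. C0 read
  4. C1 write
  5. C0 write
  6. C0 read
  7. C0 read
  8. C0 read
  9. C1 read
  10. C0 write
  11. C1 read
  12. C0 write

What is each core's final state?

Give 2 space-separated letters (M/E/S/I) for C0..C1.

Answer: M I

Derivation:
Op 1: C1 write [C1 write: invalidate none -> C1=M] -> [I,M]
Op 2: C1 read [C1 read: already in M, no change] -> [I,M]
Op 3: C0 read [C0 read from I: others=['C1=M'] -> C0=S, others downsized to S] -> [S,S]
Op 4: C1 write [C1 write: invalidate ['C0=S'] -> C1=M] -> [I,M]
Op 5: C0 write [C0 write: invalidate ['C1=M'] -> C0=M] -> [M,I]
Op 6: C0 read [C0 read: already in M, no change] -> [M,I]
Op 7: C0 read [C0 read: already in M, no change] -> [M,I]
Op 8: C0 read [C0 read: already in M, no change] -> [M,I]
Op 9: C1 read [C1 read from I: others=['C0=M'] -> C1=S, others downsized to S] -> [S,S]
Op 10: C0 write [C0 write: invalidate ['C1=S'] -> C0=M] -> [M,I]
Op 11: C1 read [C1 read from I: others=['C0=M'] -> C1=S, others downsized to S] -> [S,S]
Op 12: C0 write [C0 write: invalidate ['C1=S'] -> C0=M] -> [M,I]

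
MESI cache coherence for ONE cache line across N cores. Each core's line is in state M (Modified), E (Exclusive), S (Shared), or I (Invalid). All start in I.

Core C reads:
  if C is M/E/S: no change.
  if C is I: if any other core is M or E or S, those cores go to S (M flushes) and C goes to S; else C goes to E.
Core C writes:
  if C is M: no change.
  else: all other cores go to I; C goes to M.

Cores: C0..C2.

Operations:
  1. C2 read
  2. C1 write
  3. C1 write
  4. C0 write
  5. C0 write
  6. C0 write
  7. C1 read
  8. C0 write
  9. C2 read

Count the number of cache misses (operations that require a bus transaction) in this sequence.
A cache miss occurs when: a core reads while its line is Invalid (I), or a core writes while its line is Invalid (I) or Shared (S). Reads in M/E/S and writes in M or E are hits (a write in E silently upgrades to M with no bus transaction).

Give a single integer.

Op 1: C2 read [C2 read from I: no other sharers -> C2=E (exclusive)] -> [I,I,E] [MISS #1: read from I]
Op 2: C1 write [C1 write: invalidate ['C2=E'] -> C1=M] -> [I,M,I] [MISS #2: write from I]
Op 3: C1 write [C1 write: already M (modified), no change] -> [I,M,I] [hit: write from M]
Op 4: C0 write [C0 write: invalidate ['C1=M'] -> C0=M] -> [M,I,I] [MISS #3: write from I]
Op 5: C0 write [C0 write: already M (modified), no change] -> [M,I,I] [hit: write from M]
Op 6: C0 write [C0 write: already M (modified), no change] -> [M,I,I] [hit: write from M]
Op 7: C1 read [C1 read from I: others=['C0=M'] -> C1=S, others downsized to S] -> [S,S,I] [MISS #4: read from I]
Op 8: C0 write [C0 write: invalidate ['C1=S'] -> C0=M] -> [M,I,I] [MISS #5: write from S]
Op 9: C2 read [C2 read from I: others=['C0=M'] -> C2=S, others downsized to S] -> [S,I,S] [MISS #6: read from I]

Answer: 6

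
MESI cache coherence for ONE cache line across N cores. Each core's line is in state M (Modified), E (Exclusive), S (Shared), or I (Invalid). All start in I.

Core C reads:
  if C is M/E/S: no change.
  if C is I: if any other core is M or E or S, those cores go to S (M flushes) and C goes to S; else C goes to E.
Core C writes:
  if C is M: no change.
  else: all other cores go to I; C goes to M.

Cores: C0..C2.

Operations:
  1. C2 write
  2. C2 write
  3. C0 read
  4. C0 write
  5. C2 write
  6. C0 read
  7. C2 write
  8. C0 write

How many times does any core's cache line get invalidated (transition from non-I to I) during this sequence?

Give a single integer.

Answer: 4

Derivation:
Op 1: C2 write [C2 write: invalidate none -> C2=M] -> [I,I,M] (invalidations this op: 0; running total: 0)
Op 2: C2 write [C2 write: already M (modified), no change] -> [I,I,M] (invalidations this op: 0; running total: 0)
Op 3: C0 read [C0 read from I: others=['C2=M'] -> C0=S, others downsized to S] -> [S,I,S] (invalidations this op: 0; running total: 0)
Op 4: C0 write [C0 write: invalidate ['C2=S'] -> C0=M] -> [M,I,I] (invalidations this op: 1; running total: 1)
Op 5: C2 write [C2 write: invalidate ['C0=M'] -> C2=M] -> [I,I,M] (invalidations this op: 1; running total: 2)
Op 6: C0 read [C0 read from I: others=['C2=M'] -> C0=S, others downsized to S] -> [S,I,S] (invalidations this op: 0; running total: 2)
Op 7: C2 write [C2 write: invalidate ['C0=S'] -> C2=M] -> [I,I,M] (invalidations this op: 1; running total: 3)
Op 8: C0 write [C0 write: invalidate ['C2=M'] -> C0=M] -> [M,I,I] (invalidations this op: 1; running total: 4)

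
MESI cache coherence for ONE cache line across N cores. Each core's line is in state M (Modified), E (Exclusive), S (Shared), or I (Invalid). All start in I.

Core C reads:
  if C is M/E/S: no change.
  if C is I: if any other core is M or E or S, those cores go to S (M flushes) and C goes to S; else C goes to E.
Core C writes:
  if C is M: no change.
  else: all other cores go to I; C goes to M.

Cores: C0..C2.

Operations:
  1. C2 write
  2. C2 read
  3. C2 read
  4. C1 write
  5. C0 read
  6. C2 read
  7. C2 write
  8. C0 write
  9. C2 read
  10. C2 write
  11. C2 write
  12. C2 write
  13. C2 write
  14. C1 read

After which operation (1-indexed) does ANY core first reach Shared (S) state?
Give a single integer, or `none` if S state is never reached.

Op 1: C2 write [C2 write: invalidate none -> C2=M] -> [I,I,M]
Op 2: C2 read [C2 read: already in M, no change] -> [I,I,M]
Op 3: C2 read [C2 read: already in M, no change] -> [I,I,M]
Op 4: C1 write [C1 write: invalidate ['C2=M'] -> C1=M] -> [I,M,I]
Op 5: C0 read [C0 read from I: others=['C1=M'] -> C0=S, others downsized to S] -> [S,S,I]
  -> First S state at op 5; remaining ops need not be traced.

Answer: 5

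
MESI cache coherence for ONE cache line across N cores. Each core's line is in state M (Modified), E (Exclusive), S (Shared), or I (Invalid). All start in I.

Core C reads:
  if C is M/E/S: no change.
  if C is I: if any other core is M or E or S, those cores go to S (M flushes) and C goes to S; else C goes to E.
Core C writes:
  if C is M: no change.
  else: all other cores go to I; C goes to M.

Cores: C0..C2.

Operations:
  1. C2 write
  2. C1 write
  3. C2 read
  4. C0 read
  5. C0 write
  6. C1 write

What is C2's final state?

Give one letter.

Answer: I

Derivation:
Op 1: C2 write [C2 write: invalidate none -> C2=M] -> [I,I,M]
Op 2: C1 write [C1 write: invalidate ['C2=M'] -> C1=M] -> [I,M,I]
Op 3: C2 read [C2 read from I: others=['C1=M'] -> C2=S, others downsized to S] -> [I,S,S]
Op 4: C0 read [C0 read from I: others=['C1=S', 'C2=S'] -> C0=S, others downsized to S] -> [S,S,S]
Op 5: C0 write [C0 write: invalidate ['C1=S', 'C2=S'] -> C0=M] -> [M,I,I]
Op 6: C1 write [C1 write: invalidate ['C0=M'] -> C1=M] -> [I,M,I]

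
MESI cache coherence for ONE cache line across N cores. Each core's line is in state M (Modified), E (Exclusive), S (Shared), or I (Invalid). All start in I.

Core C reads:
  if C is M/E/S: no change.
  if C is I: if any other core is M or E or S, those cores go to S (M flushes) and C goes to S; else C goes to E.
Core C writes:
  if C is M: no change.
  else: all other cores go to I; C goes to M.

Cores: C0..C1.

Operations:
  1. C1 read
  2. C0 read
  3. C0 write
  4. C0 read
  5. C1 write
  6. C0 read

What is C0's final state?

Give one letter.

Answer: S

Derivation:
Op 1: C1 read [C1 read from I: no other sharers -> C1=E (exclusive)] -> [I,E]
Op 2: C0 read [C0 read from I: others=['C1=E'] -> C0=S, others downsized to S] -> [S,S]
Op 3: C0 write [C0 write: invalidate ['C1=S'] -> C0=M] -> [M,I]
Op 4: C0 read [C0 read: already in M, no change] -> [M,I]
Op 5: C1 write [C1 write: invalidate ['C0=M'] -> C1=M] -> [I,M]
Op 6: C0 read [C0 read from I: others=['C1=M'] -> C0=S, others downsized to S] -> [S,S]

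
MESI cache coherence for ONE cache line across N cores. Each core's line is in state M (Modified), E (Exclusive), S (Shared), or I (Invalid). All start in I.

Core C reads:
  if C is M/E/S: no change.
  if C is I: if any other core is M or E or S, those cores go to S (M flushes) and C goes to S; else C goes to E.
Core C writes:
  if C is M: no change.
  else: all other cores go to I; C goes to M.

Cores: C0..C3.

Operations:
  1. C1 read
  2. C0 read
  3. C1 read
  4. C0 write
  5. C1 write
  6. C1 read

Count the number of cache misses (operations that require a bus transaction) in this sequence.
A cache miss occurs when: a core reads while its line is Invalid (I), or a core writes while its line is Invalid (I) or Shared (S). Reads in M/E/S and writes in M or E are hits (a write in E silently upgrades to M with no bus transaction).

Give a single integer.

Answer: 4

Derivation:
Op 1: C1 read [C1 read from I: no other sharers -> C1=E (exclusive)] -> [I,E,I,I] [MISS #1: read from I]
Op 2: C0 read [C0 read from I: others=['C1=E'] -> C0=S, others downsized to S] -> [S,S,I,I] [MISS #2: read from I]
Op 3: C1 read [C1 read: already in S, no change] -> [S,S,I,I] [hit: read from S]
Op 4: C0 write [C0 write: invalidate ['C1=S'] -> C0=M] -> [M,I,I,I] [MISS #3: write from S]
Op 5: C1 write [C1 write: invalidate ['C0=M'] -> C1=M] -> [I,M,I,I] [MISS #4: write from I]
Op 6: C1 read [C1 read: already in M, no change] -> [I,M,I,I] [hit: read from M]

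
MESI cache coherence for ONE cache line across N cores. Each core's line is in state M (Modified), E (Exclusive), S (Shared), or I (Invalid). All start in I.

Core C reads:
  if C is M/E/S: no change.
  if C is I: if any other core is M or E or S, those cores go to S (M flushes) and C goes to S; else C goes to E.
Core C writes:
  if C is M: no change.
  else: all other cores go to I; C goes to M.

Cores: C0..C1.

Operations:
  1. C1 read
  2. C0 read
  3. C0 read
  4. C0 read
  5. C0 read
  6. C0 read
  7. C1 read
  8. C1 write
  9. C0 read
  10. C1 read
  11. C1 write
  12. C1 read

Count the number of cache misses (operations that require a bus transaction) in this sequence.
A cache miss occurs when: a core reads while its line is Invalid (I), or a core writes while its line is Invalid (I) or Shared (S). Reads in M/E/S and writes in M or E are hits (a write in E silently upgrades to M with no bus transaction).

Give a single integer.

Op 1: C1 read [C1 read from I: no other sharers -> C1=E (exclusive)] -> [I,E] [MISS #1: read from I]
Op 2: C0 read [C0 read from I: others=['C1=E'] -> C0=S, others downsized to S] -> [S,S] [MISS #2: read from I]
Op 3: C0 read [C0 read: already in S, no change] -> [S,S] [hit: read from S]
Op 4: C0 read [C0 read: already in S, no change] -> [S,S] [hit: read from S]
Op 5: C0 read [C0 read: already in S, no change] -> [S,S] [hit: read from S]
Op 6: C0 read [C0 read: already in S, no change] -> [S,S] [hit: read from S]
Op 7: C1 read [C1 read: already in S, no change] -> [S,S] [hit: read from S]
Op 8: C1 write [C1 write: invalidate ['C0=S'] -> C1=M] -> [I,M] [MISS #3: write from S]
Op 9: C0 read [C0 read from I: others=['C1=M'] -> C0=S, others downsized to S] -> [S,S] [MISS #4: read from I]
Op 10: C1 read [C1 read: already in S, no change] -> [S,S] [hit: read from S]
Op 11: C1 write [C1 write: invalidate ['C0=S'] -> C1=M] -> [I,M] [MISS #5: write from S]
Op 12: C1 read [C1 read: already in M, no change] -> [I,M] [hit: read from M]

Answer: 5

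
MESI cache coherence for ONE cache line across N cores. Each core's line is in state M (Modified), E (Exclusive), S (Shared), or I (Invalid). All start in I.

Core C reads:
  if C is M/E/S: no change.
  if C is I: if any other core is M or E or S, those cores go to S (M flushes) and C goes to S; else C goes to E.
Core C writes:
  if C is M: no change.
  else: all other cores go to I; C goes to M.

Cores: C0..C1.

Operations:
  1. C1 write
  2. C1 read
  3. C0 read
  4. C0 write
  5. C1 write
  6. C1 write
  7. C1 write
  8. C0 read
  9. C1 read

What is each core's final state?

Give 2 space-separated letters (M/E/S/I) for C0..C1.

Answer: S S

Derivation:
Op 1: C1 write [C1 write: invalidate none -> C1=M] -> [I,M]
Op 2: C1 read [C1 read: already in M, no change] -> [I,M]
Op 3: C0 read [C0 read from I: others=['C1=M'] -> C0=S, others downsized to S] -> [S,S]
Op 4: C0 write [C0 write: invalidate ['C1=S'] -> C0=M] -> [M,I]
Op 5: C1 write [C1 write: invalidate ['C0=M'] -> C1=M] -> [I,M]
Op 6: C1 write [C1 write: already M (modified), no change] -> [I,M]
Op 7: C1 write [C1 write: already M (modified), no change] -> [I,M]
Op 8: C0 read [C0 read from I: others=['C1=M'] -> C0=S, others downsized to S] -> [S,S]
Op 9: C1 read [C1 read: already in S, no change] -> [S,S]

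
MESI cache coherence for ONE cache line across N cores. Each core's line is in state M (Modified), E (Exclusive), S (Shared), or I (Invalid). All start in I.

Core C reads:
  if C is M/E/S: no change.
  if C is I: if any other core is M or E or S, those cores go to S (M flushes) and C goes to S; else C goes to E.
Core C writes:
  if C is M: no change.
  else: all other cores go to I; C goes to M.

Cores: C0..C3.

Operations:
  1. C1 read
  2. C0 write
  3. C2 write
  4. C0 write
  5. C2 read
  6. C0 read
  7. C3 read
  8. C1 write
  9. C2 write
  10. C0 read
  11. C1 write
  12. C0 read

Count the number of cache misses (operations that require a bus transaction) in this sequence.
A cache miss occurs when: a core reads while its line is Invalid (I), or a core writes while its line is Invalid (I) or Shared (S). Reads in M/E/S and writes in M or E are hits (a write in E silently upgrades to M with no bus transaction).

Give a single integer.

Op 1: C1 read [C1 read from I: no other sharers -> C1=E (exclusive)] -> [I,E,I,I] [MISS #1: read from I]
Op 2: C0 write [C0 write: invalidate ['C1=E'] -> C0=M] -> [M,I,I,I] [MISS #2: write from I]
Op 3: C2 write [C2 write: invalidate ['C0=M'] -> C2=M] -> [I,I,M,I] [MISS #3: write from I]
Op 4: C0 write [C0 write: invalidate ['C2=M'] -> C0=M] -> [M,I,I,I] [MISS #4: write from I]
Op 5: C2 read [C2 read from I: others=['C0=M'] -> C2=S, others downsized to S] -> [S,I,S,I] [MISS #5: read from I]
Op 6: C0 read [C0 read: already in S, no change] -> [S,I,S,I] [hit: read from S]
Op 7: C3 read [C3 read from I: others=['C0=S', 'C2=S'] -> C3=S, others downsized to S] -> [S,I,S,S] [MISS #6: read from I]
Op 8: C1 write [C1 write: invalidate ['C0=S', 'C2=S', 'C3=S'] -> C1=M] -> [I,M,I,I] [MISS #7: write from I]
Op 9: C2 write [C2 write: invalidate ['C1=M'] -> C2=M] -> [I,I,M,I] [MISS #8: write from I]
Op 10: C0 read [C0 read from I: others=['C2=M'] -> C0=S, others downsized to S] -> [S,I,S,I] [MISS #9: read from I]
Op 11: C1 write [C1 write: invalidate ['C0=S', 'C2=S'] -> C1=M] -> [I,M,I,I] [MISS #10: write from I]
Op 12: C0 read [C0 read from I: others=['C1=M'] -> C0=S, others downsized to S] -> [S,S,I,I] [MISS #11: read from I]

Answer: 11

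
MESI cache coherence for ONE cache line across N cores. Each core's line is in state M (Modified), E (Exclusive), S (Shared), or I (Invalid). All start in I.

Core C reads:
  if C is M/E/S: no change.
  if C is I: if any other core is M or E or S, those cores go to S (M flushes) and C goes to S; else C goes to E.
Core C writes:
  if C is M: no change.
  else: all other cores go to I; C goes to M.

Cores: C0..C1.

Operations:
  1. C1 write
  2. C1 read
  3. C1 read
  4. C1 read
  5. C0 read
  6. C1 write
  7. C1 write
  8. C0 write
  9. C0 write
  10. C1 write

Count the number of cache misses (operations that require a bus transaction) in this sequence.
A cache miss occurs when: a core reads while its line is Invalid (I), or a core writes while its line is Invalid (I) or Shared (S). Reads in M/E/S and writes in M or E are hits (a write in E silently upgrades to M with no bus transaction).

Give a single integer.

Answer: 5

Derivation:
Op 1: C1 write [C1 write: invalidate none -> C1=M] -> [I,M] [MISS #1: write from I]
Op 2: C1 read [C1 read: already in M, no change] -> [I,M] [hit: read from M]
Op 3: C1 read [C1 read: already in M, no change] -> [I,M] [hit: read from M]
Op 4: C1 read [C1 read: already in M, no change] -> [I,M] [hit: read from M]
Op 5: C0 read [C0 read from I: others=['C1=M'] -> C0=S, others downsized to S] -> [S,S] [MISS #2: read from I]
Op 6: C1 write [C1 write: invalidate ['C0=S'] -> C1=M] -> [I,M] [MISS #3: write from S]
Op 7: C1 write [C1 write: already M (modified), no change] -> [I,M] [hit: write from M]
Op 8: C0 write [C0 write: invalidate ['C1=M'] -> C0=M] -> [M,I] [MISS #4: write from I]
Op 9: C0 write [C0 write: already M (modified), no change] -> [M,I] [hit: write from M]
Op 10: C1 write [C1 write: invalidate ['C0=M'] -> C1=M] -> [I,M] [MISS #5: write from I]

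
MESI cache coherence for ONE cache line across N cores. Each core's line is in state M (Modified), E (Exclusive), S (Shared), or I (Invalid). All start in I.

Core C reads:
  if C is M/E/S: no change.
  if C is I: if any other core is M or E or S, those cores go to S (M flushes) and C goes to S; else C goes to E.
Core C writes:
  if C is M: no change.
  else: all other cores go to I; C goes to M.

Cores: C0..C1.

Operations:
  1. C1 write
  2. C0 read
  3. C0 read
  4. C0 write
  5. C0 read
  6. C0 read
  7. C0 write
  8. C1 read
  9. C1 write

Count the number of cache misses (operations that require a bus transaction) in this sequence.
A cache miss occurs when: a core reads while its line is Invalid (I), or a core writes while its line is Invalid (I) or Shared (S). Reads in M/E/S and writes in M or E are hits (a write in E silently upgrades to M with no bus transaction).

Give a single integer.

Op 1: C1 write [C1 write: invalidate none -> C1=M] -> [I,M] [MISS #1: write from I]
Op 2: C0 read [C0 read from I: others=['C1=M'] -> C0=S, others downsized to S] -> [S,S] [MISS #2: read from I]
Op 3: C0 read [C0 read: already in S, no change] -> [S,S] [hit: read from S]
Op 4: C0 write [C0 write: invalidate ['C1=S'] -> C0=M] -> [M,I] [MISS #3: write from S]
Op 5: C0 read [C0 read: already in M, no change] -> [M,I] [hit: read from M]
Op 6: C0 read [C0 read: already in M, no change] -> [M,I] [hit: read from M]
Op 7: C0 write [C0 write: already M (modified), no change] -> [M,I] [hit: write from M]
Op 8: C1 read [C1 read from I: others=['C0=M'] -> C1=S, others downsized to S] -> [S,S] [MISS #4: read from I]
Op 9: C1 write [C1 write: invalidate ['C0=S'] -> C1=M] -> [I,M] [MISS #5: write from S]

Answer: 5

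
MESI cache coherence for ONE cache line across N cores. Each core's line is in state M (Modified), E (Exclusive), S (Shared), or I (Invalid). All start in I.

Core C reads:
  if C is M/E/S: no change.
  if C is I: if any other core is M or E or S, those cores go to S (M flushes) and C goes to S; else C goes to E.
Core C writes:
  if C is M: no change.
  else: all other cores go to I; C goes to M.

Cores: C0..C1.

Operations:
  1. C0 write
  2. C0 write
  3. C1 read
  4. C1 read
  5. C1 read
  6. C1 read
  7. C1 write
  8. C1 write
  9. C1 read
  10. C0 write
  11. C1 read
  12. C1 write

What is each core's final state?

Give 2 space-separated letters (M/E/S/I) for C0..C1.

Answer: I M

Derivation:
Op 1: C0 write [C0 write: invalidate none -> C0=M] -> [M,I]
Op 2: C0 write [C0 write: already M (modified), no change] -> [M,I]
Op 3: C1 read [C1 read from I: others=['C0=M'] -> C1=S, others downsized to S] -> [S,S]
Op 4: C1 read [C1 read: already in S, no change] -> [S,S]
Op 5: C1 read [C1 read: already in S, no change] -> [S,S]
Op 6: C1 read [C1 read: already in S, no change] -> [S,S]
Op 7: C1 write [C1 write: invalidate ['C0=S'] -> C1=M] -> [I,M]
Op 8: C1 write [C1 write: already M (modified), no change] -> [I,M]
Op 9: C1 read [C1 read: already in M, no change] -> [I,M]
Op 10: C0 write [C0 write: invalidate ['C1=M'] -> C0=M] -> [M,I]
Op 11: C1 read [C1 read from I: others=['C0=M'] -> C1=S, others downsized to S] -> [S,S]
Op 12: C1 write [C1 write: invalidate ['C0=S'] -> C1=M] -> [I,M]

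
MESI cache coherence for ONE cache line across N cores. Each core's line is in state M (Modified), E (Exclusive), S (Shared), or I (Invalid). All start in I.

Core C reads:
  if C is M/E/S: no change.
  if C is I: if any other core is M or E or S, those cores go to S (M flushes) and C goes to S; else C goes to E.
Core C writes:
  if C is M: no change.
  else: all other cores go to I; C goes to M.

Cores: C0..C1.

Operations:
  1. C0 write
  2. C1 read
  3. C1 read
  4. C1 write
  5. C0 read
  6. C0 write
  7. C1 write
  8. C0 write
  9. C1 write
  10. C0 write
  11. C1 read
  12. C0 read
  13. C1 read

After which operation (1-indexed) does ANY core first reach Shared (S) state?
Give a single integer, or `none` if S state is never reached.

Answer: 2

Derivation:
Op 1: C0 write [C0 write: invalidate none -> C0=M] -> [M,I]
Op 2: C1 read [C1 read from I: others=['C0=M'] -> C1=S, others downsized to S] -> [S,S]
  -> First S state at op 2; remaining ops need not be traced.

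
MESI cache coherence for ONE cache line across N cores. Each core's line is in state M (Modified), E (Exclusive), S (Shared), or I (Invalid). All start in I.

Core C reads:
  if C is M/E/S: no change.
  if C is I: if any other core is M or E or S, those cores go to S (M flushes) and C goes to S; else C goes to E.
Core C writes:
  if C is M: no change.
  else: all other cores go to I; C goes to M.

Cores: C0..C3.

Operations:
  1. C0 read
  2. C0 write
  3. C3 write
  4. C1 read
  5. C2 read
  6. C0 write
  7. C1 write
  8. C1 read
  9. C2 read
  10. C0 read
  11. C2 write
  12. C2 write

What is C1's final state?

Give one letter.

Answer: I

Derivation:
Op 1: C0 read [C0 read from I: no other sharers -> C0=E (exclusive)] -> [E,I,I,I]
Op 2: C0 write [C0 write: invalidate none -> C0=M] -> [M,I,I,I]
Op 3: C3 write [C3 write: invalidate ['C0=M'] -> C3=M] -> [I,I,I,M]
Op 4: C1 read [C1 read from I: others=['C3=M'] -> C1=S, others downsized to S] -> [I,S,I,S]
Op 5: C2 read [C2 read from I: others=['C1=S', 'C3=S'] -> C2=S, others downsized to S] -> [I,S,S,S]
Op 6: C0 write [C0 write: invalidate ['C1=S', 'C2=S', 'C3=S'] -> C0=M] -> [M,I,I,I]
Op 7: C1 write [C1 write: invalidate ['C0=M'] -> C1=M] -> [I,M,I,I]
Op 8: C1 read [C1 read: already in M, no change] -> [I,M,I,I]
Op 9: C2 read [C2 read from I: others=['C1=M'] -> C2=S, others downsized to S] -> [I,S,S,I]
Op 10: C0 read [C0 read from I: others=['C1=S', 'C2=S'] -> C0=S, others downsized to S] -> [S,S,S,I]
Op 11: C2 write [C2 write: invalidate ['C0=S', 'C1=S'] -> C2=M] -> [I,I,M,I]
Op 12: C2 write [C2 write: already M (modified), no change] -> [I,I,M,I]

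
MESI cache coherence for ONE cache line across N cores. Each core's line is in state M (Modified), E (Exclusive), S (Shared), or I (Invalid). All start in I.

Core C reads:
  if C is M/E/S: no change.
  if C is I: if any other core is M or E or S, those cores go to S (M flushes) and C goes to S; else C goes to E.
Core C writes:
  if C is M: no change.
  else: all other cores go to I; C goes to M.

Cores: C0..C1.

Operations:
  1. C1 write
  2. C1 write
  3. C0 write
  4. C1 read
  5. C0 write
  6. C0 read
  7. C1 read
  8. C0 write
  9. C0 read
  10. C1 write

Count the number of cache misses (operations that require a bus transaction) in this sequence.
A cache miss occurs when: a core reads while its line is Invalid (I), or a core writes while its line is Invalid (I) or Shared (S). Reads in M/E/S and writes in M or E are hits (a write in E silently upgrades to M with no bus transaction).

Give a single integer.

Op 1: C1 write [C1 write: invalidate none -> C1=M] -> [I,M] [MISS #1: write from I]
Op 2: C1 write [C1 write: already M (modified), no change] -> [I,M] [hit: write from M]
Op 3: C0 write [C0 write: invalidate ['C1=M'] -> C0=M] -> [M,I] [MISS #2: write from I]
Op 4: C1 read [C1 read from I: others=['C0=M'] -> C1=S, others downsized to S] -> [S,S] [MISS #3: read from I]
Op 5: C0 write [C0 write: invalidate ['C1=S'] -> C0=M] -> [M,I] [MISS #4: write from S]
Op 6: C0 read [C0 read: already in M, no change] -> [M,I] [hit: read from M]
Op 7: C1 read [C1 read from I: others=['C0=M'] -> C1=S, others downsized to S] -> [S,S] [MISS #5: read from I]
Op 8: C0 write [C0 write: invalidate ['C1=S'] -> C0=M] -> [M,I] [MISS #6: write from S]
Op 9: C0 read [C0 read: already in M, no change] -> [M,I] [hit: read from M]
Op 10: C1 write [C1 write: invalidate ['C0=M'] -> C1=M] -> [I,M] [MISS #7: write from I]

Answer: 7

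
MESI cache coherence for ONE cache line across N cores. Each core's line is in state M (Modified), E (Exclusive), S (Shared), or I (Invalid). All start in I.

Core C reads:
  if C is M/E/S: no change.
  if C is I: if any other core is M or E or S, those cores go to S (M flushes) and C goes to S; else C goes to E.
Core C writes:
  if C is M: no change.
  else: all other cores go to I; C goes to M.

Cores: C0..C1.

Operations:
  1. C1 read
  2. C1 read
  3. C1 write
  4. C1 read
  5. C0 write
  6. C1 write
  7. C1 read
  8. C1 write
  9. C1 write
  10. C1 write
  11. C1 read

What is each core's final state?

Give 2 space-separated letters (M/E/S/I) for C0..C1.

Answer: I M

Derivation:
Op 1: C1 read [C1 read from I: no other sharers -> C1=E (exclusive)] -> [I,E]
Op 2: C1 read [C1 read: already in E, no change] -> [I,E]
Op 3: C1 write [C1 write: invalidate none -> C1=M] -> [I,M]
Op 4: C1 read [C1 read: already in M, no change] -> [I,M]
Op 5: C0 write [C0 write: invalidate ['C1=M'] -> C0=M] -> [M,I]
Op 6: C1 write [C1 write: invalidate ['C0=M'] -> C1=M] -> [I,M]
Op 7: C1 read [C1 read: already in M, no change] -> [I,M]
Op 8: C1 write [C1 write: already M (modified), no change] -> [I,M]
Op 9: C1 write [C1 write: already M (modified), no change] -> [I,M]
Op 10: C1 write [C1 write: already M (modified), no change] -> [I,M]
Op 11: C1 read [C1 read: already in M, no change] -> [I,M]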